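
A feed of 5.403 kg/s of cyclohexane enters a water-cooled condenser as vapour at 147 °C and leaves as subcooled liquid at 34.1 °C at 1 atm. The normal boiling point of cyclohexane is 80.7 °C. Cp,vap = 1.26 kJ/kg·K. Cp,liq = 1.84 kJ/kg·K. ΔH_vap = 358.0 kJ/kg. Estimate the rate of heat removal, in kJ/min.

vapour 147→80.7 °C: -83.538 kJ/kg
condensation at 80.7 °C: -358 kJ/kg
liquid 80.7→34.1 °C: -85.744 kJ/kg
Δh = -83.538 + -358 + -85.744 = -527.28 kJ/kg
Q = ṁ·Δh = 5.403 kg/s × -527.28 kJ/kg = -2848.9 kJ/s
|Q| = 2848.9 kW = 170930 kJ/min

Q_c = 171000 kJ/min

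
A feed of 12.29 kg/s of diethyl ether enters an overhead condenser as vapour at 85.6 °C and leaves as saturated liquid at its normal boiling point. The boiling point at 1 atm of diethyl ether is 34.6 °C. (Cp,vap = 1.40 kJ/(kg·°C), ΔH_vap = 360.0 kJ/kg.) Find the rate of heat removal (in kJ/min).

Q_c = 318000 kJ/min

vapour 85.6→34.6 °C: -71.4 kJ/kg
condensation at 34.6 °C: -360 kJ/kg
Δh = -71.4 + -360 = -431.4 kJ/kg
Q = ṁ·Δh = 12.29 kg/s × -431.4 kJ/kg = -5301.9 kJ/s
|Q| = 5301.9 kW = 318110 kJ/min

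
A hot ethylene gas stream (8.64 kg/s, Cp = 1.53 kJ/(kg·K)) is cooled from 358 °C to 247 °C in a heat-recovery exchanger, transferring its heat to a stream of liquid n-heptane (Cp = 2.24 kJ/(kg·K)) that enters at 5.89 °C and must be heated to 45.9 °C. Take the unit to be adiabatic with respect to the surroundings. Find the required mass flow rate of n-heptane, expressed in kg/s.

Heat released by hot stream: Q = 8.64 × 1.53 × (358 − 247) = 1467.3 kJ/s
Energy balance on cold side (adiabatic exchanger): Q = ṁ_c·Cp_c·(T_c,out − T_c,in)
ṁ_c = 1467.3 / [2.24 × (45.9 − 5.89)] = 16.372 kg/s

ṁ_c = 16.4 kg/s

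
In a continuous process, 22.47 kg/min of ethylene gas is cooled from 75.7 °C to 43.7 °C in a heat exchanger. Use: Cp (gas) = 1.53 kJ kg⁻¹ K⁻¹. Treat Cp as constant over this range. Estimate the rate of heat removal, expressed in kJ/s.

Q = ṁ·Cp·ΔT = 22.47 × 1.53 × (43.7 − 75.7) = -1100.1 kJ/min
Converting: 1100.1 / 60 s = 18.336 kW

Q_c = 18.3 kJ/s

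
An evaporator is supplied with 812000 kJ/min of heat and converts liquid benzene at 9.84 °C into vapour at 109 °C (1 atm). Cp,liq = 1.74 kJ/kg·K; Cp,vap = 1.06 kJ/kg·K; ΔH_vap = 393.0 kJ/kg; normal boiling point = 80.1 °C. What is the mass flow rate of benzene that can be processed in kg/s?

Δh = 1.74×(80.1−9.84) + 393.0 + 1.06×(109−80.1) = 545.89 kJ/kg
Q = 812000 kJ/min = 13533 kJ/s = 13533 kJ/s
ṁ = Q/Δh = 13533 / 545.89 = 24.791 kg/s

ṁ = 24.8 kg/s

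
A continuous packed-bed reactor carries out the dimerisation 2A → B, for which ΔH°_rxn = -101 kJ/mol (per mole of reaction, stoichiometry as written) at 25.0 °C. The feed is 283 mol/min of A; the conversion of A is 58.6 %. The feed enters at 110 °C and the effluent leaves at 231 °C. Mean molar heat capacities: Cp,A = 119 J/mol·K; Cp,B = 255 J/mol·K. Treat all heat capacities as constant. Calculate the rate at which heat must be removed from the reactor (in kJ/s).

Extent of reaction ξ = 0.586 × 283 / 2 = 82.919 mol/min
Reaction term: ξ·ΔH°_rxn = 82.919 × -101 = -8374.8 kJ/min
Sensible, feed 110→25 °C: -2862.5 kJ/min
Outlet flows (mol/min): A 117.16, B 82.919
Sensible, products 25→231 °C: 7227.8 kJ/min
Q = ΔH = -4009.5 kJ/min = -66.825 kW
Heat removed = 66.825 kJ/s

Q_out = 66.8 kJ/s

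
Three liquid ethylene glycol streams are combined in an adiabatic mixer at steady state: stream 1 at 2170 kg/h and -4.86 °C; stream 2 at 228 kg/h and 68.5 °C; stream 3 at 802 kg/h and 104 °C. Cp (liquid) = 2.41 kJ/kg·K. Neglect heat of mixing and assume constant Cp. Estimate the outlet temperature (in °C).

T_out = 27.6 °C

No heat crosses the boundary, so H_out = H_in.
T_out = Σ ṁᵢCp,ᵢTᵢ / Σ ṁᵢCp,ᵢ
      = 213240 / 7712 = 27.65 °C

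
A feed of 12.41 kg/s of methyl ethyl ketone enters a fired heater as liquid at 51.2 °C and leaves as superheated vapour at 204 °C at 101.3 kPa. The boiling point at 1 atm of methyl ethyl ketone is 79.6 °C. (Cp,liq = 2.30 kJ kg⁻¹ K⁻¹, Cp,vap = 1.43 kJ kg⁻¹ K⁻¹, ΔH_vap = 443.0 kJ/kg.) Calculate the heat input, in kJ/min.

Q = 511000 kJ/min

liquid 51.2→79.6 °C: 65.32 kJ/kg
vaporisation at 79.6 °C: 443 kJ/kg
vapour 79.6→204 °C: 177.89 kJ/kg
Δh = 65.32 + 443 + 177.89 = 686.21 kJ/kg
Q = ṁ·Δh = 12.41 kg/s × 686.21 kJ/kg = 8515.9 kJ/s
|Q| = 8515.9 kW = 510950 kJ/min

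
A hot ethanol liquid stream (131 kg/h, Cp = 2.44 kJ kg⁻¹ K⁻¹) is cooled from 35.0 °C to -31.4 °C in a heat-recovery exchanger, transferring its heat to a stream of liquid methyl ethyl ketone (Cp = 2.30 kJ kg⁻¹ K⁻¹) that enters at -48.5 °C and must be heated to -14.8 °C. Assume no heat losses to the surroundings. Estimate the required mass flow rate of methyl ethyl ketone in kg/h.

ṁ_c = 274 kg/h

Heat released by hot stream: Q = 131 × 2.44 × (35.0 − -31.4) = 21224 kJ/h
Energy balance on cold side (adiabatic exchanger): Q = ṁ_c·Cp_c·(T_c,out − T_c,in)
ṁ_c = 21224 / [2.30 × (-14.8 − -48.5)] = 273.82 kg/h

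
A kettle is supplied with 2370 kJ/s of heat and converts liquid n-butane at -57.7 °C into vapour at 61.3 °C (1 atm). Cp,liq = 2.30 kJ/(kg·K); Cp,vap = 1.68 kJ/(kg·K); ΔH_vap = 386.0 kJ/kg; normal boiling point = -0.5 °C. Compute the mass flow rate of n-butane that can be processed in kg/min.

ṁ = 229 kg/min

Δh = 2.30×(-0.5−-57.7) + 386.0 + 1.68×(61.3−-0.5) = 621.38 kJ/kg
Q = 2370 kJ/s = 2370 kJ/s = 142200 kJ/min
ṁ = Q/Δh = 142200 / 621.38 = 228.84 kg/min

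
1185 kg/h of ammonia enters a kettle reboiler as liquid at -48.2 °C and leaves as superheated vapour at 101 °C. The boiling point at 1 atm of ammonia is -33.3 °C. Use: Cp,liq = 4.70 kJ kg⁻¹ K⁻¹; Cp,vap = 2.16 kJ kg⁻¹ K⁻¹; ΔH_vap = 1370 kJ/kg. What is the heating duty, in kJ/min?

liquid -48.2→-33.3 °C: 70.03 kJ/kg
vaporisation at -33.3 °C: 1370 kJ/kg
vapour -33.3→101 °C: 290.09 kJ/kg
Δh = 70.03 + 1370 + 290.09 = 1730.1 kJ/kg
Q = ṁ·Δh = 1185 kg/h × 1730.1 kJ/kg = 2.0502e+06 kJ/h
|Q| = 569.5 kW = 34170 kJ/min

Q = 34200 kJ/min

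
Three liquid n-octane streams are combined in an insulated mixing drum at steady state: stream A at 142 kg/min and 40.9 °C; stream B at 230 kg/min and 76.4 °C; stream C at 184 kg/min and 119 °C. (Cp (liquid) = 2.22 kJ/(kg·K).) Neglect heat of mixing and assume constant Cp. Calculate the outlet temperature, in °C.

T_out = 81.4 °C

Energy balance with Q = 0: Σ ṁᵢCp,ᵢ(T_out − Tᵢ) = 0
Σ ṁᵢCp,ᵢTᵢ = 142×2.22×40.9 + 230×2.22×76.4 + 184×2.22×119 = 100510
Σ ṁᵢCp,ᵢ = 142×2.22 + 230×2.22 + 184×2.22 = 1234.3
T_out = 100510 / 1234.3 = 81.431 °C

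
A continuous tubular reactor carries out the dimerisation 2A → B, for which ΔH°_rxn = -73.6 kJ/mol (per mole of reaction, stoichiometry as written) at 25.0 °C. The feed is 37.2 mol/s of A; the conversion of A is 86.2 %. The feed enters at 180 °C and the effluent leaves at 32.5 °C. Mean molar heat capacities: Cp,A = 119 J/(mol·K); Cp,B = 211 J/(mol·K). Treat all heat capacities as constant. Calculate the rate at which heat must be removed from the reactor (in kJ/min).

Q_out = 110000 kJ/min

Extent of reaction ξ = 0.862 × 37.2 / 2 = 16.033 mol/s
Reaction term: ξ·ΔH°_rxn = 16.033 × -73.6 = -1180 kJ/s
Sensible, feed 180→25 °C: -686.15 kJ/s
Outlet flows (mol/s): A 5.1336, B 16.033
Sensible, products 25→32.5 °C: 29.954 kJ/s
Q = ΔH = -1836.2 kJ/s = -1836.2 kW
Heat removed = 110170 kJ/min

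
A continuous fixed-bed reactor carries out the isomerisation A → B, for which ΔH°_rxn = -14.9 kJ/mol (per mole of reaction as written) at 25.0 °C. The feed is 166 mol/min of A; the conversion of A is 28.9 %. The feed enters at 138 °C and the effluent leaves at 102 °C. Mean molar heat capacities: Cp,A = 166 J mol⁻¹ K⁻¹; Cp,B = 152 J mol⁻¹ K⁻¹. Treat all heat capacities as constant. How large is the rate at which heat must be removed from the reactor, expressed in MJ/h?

Q_out = 106 MJ/h

Extent of reaction ξ = 0.289 × 166 = 47.974 mol/min
Reaction term: ξ·ΔH°_rxn = 47.974 × -14.9 = -714.81 kJ/min
Sensible, feed 138→25 °C: -3113.8 kJ/min
Outlet flows (mol/min): A 118.03, B 47.974
Sensible, products 25→102 °C: 2070.1 kJ/min
Q = ΔH = -1758.5 kJ/min = -29.309 kW
Heat removed = 105.51 MJ/h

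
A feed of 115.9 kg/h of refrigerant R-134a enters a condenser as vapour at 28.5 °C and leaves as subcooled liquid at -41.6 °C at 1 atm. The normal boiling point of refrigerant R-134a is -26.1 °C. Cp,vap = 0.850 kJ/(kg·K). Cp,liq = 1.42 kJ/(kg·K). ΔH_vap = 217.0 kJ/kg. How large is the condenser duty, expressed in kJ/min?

vapour 28.5→-26.1 °C: -46.41 kJ/kg
condensation at -26.1 °C: -217 kJ/kg
liquid -26.1→-41.6 °C: -22.01 kJ/kg
Δh = -46.41 + -217 + -22.01 = -285.42 kJ/kg
Q = ṁ·Δh = 115.9 kg/h × -285.42 kJ/kg = -33080 kJ/h
|Q| = 9.1889 kW = 551.34 kJ/min

Q_c = 551 kJ/min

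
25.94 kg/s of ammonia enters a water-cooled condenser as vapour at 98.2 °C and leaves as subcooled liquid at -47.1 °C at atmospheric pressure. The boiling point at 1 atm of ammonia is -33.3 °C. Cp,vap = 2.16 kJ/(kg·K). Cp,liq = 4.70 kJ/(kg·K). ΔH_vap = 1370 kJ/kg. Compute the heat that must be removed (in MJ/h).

Q_c = 161000 MJ/h

vapour 98.2→-33.3 °C: -284.04 kJ/kg
condensation at -33.3 °C: -1370 kJ/kg
liquid -33.3→-47.1 °C: -64.86 kJ/kg
Δh = -284.04 + -1370 + -64.86 = -1718.9 kJ/kg
Q = ṁ·Δh = 25.94 kg/s × -1718.9 kJ/kg = -44588 kJ/s
|Q| = 44588 kW = 160520 MJ/h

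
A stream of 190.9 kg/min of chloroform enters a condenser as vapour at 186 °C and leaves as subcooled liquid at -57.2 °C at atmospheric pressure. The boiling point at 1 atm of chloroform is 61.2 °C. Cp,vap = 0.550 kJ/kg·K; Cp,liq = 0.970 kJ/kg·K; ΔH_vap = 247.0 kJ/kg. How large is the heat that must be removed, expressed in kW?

Q_c = 1370 kW

vapour 186→61.2 °C: -68.64 kJ/kg
condensation at 61.2 °C: -247 kJ/kg
liquid 61.2→-57.2 °C: -114.85 kJ/kg
Δh = -68.64 + -247 + -114.85 = -430.49 kJ/kg
Q = ṁ·Δh = 190.9 kg/min × -430.49 kJ/kg = -82180 kJ/min
|Q| = 1369.7 kW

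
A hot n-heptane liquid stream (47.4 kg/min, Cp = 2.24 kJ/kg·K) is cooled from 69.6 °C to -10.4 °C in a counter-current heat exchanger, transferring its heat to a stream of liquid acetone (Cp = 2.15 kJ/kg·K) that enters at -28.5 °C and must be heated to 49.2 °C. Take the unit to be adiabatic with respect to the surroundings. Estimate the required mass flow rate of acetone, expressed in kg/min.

ṁ_c = 50.8 kg/min

Heat released by hot stream: Q = 47.4 × 2.24 × (69.6 − -10.4) = 8494.1 kJ/min
Energy balance on cold side (adiabatic exchanger): Q = ṁ_c·Cp_c·(T_c,out − T_c,in)
ṁ_c = 8494.1 / [2.15 × (49.2 − -28.5)] = 50.846 kg/min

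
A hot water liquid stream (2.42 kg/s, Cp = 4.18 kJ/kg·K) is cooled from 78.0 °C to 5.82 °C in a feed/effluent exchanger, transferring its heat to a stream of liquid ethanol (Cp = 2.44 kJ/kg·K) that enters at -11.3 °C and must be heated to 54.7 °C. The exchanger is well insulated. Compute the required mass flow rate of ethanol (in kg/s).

Heat released by hot stream: Q = 2.42 × 4.18 × (78.0 − 5.82) = 730.14 kJ/s
Energy balance on cold side (adiabatic exchanger): Q = ṁ_c·Cp_c·(T_c,out − T_c,in)
ṁ_c = 730.14 / [2.44 × (54.7 − -11.3)] = 4.5339 kg/s

ṁ_c = 4.53 kg/s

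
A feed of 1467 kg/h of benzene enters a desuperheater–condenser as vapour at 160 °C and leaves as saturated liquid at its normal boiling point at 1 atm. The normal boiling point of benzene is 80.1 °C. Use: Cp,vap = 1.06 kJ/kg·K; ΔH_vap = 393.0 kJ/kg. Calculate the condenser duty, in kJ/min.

vapour 160→80.1 °C: -84.694 kJ/kg
condensation at 80.1 °C: -393 kJ/kg
Δh = -84.694 + -393 = -477.69 kJ/kg
Q = ṁ·Δh = 1467 kg/h × -477.69 kJ/kg = -700780 kJ/h
|Q| = 194.66 kW = 11680 kJ/min

Q_c = 11700 kJ/min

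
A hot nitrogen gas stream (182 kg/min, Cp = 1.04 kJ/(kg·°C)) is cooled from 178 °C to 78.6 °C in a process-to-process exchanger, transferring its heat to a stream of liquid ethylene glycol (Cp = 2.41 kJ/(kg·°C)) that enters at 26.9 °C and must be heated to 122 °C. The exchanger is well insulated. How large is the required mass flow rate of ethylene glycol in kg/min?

ṁ_c = 82.1 kg/min

Heat released by hot stream: Q = 182 × 1.04 × (178 − 78.6) = 18814 kJ/min
Energy balance on cold side (adiabatic exchanger): Q = ṁ_c·Cp_c·(T_c,out − T_c,in)
ṁ_c = 18814 / [2.41 × (122 − 26.9)] = 82.091 kg/min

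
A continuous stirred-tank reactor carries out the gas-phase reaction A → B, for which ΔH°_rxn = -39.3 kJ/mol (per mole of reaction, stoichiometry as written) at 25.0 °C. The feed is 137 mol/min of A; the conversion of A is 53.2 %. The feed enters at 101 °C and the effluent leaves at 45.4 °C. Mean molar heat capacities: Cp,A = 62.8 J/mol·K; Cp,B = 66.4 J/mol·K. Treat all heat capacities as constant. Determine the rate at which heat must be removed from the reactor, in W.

Extent of reaction ξ = 0.532 × 137 = 72.884 mol/min
Reaction term: ξ·ΔH°_rxn = 72.884 × -39.3 = -2864.3 kJ/min
Sensible, feed 101→25 °C: -653.87 kJ/min
Outlet flows (mol/min): A 64.116, B 72.884
Sensible, products 25→45.4 °C: 180.87 kJ/min
Q = ΔH = -3337.3 kJ/min = -55.622 kW
Heat removed = 55622 W

Q_out = 55600 W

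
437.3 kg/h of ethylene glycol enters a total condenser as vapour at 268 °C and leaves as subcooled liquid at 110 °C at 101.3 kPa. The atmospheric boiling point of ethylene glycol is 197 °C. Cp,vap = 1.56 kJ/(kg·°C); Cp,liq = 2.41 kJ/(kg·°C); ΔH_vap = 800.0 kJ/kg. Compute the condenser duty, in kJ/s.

Q_c = 136 kJ/s

vapour 268→197 °C: -110.76 kJ/kg
condensation at 197 °C: -800 kJ/kg
liquid 197→110 °C: -209.67 kJ/kg
Δh = -110.76 + -800 + -209.67 = -1120.4 kJ/kg
Q = ṁ·Δh = 437.3 kg/h × -1120.4 kJ/kg = -489960 kJ/h
|Q| = 136.1 kW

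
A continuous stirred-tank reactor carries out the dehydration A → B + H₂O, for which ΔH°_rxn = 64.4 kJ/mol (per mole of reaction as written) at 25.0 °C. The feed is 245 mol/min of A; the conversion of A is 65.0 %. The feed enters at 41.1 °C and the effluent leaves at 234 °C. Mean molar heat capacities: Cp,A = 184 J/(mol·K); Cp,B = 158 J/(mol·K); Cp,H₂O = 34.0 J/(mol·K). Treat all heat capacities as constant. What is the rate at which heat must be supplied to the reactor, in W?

Extent of reaction ξ = 0.650 × 245 = 159.25 mol/min
Reaction term: ξ·ΔH°_rxn = 159.25 × 64.4 = 10256 kJ/min
Sensible, feed 41.1→25 °C: -725.79 kJ/min
Outlet flows (mol/min): A 85.75, B 159.25, H₂O 159.25
Sensible, products 25→234 °C: 9688 kJ/min
Q = ΔH = 19218 kJ/min = 320.3 kW
Heat supplied = 320300 W

Q_in = 320000 W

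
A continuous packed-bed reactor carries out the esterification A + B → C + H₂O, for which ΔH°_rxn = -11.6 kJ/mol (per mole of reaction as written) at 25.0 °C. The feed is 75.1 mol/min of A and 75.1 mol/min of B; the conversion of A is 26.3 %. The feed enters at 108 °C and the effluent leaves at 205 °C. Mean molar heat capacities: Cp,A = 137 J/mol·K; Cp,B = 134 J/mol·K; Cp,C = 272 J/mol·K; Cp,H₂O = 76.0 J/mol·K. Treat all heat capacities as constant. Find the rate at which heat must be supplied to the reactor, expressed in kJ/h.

Q_in = 121000 kJ/h

Extent of reaction ξ = 0.263 × 75.1 = 19.751 mol/min
Reaction term: ξ·ΔH°_rxn = 19.751 × -11.6 = -229.12 kJ/min
Sensible, feed 108→25 °C: -1689.2 kJ/min
Outlet flows (mol/min): A 55.349, B 55.349, C 19.751, H₂O 19.751
Sensible, products 25→205 °C: 3937.1 kJ/min
Q = ΔH = 2018.8 kJ/min = 33.647 kW
Heat supplied = 121130 kJ/h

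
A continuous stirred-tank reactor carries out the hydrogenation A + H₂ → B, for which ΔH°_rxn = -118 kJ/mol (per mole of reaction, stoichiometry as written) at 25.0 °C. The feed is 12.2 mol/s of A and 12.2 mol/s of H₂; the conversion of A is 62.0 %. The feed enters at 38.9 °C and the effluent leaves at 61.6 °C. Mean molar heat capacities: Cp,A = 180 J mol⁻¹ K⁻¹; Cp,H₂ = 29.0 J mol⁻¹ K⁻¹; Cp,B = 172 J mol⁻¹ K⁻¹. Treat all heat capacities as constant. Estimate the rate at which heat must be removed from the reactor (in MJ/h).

Extent of reaction ξ = 0.620 × 12.2 = 7.564 mol/s
Reaction term: ξ·ΔH°_rxn = 7.564 × -118 = -892.55 kJ/s
Sensible, feed 38.9→25 °C: -35.442 kJ/s
Outlet flows (mol/s): A 4.636, H₂ 4.636, B 7.564
Sensible, products 25→61.6 °C: 83.08 kJ/s
Q = ΔH = -844.91 kJ/s = -844.91 kW
Heat removed = 3041.7 MJ/h

Q_out = 3040 MJ/h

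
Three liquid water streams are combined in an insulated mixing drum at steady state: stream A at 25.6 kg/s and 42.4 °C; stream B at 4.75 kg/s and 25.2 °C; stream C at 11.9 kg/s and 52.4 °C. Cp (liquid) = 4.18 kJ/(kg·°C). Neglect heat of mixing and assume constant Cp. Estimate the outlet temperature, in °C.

T_out = 43.3 °C

Energy balance with Q = 0: Σ ṁᵢCp,ᵢ(T_out − Tᵢ) = 0
T_out = Σ ṁᵢCp,ᵢTᵢ / Σ ṁᵢCp,ᵢ
      = 7644 / 176.6 = 43.283 °C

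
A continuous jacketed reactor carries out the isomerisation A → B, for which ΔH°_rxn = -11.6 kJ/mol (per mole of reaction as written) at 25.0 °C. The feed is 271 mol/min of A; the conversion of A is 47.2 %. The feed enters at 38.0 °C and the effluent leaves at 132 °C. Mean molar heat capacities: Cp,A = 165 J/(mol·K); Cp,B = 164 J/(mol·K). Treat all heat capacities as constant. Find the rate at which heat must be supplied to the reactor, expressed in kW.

Extent of reaction ξ = 0.472 × 271 = 127.91 mol/min
Reaction term: ξ·ΔH°_rxn = 127.91 × -11.6 = -1483.8 kJ/min
Sensible, feed 38.0→25 °C: -581.29 kJ/min
Outlet flows (mol/min): A 143.09, B 127.91
Sensible, products 25→132 °C: 4770.8 kJ/min
Q = ΔH = 2705.7 kJ/min = 45.096 kW
Heat supplied = 45.096 kW

Q_in = 45.1 kW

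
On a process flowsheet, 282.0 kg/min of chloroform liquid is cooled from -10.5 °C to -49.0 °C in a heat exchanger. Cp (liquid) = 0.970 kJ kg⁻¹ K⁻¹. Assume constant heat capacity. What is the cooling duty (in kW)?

Q_c = 176 kW

Q = ṁ·Cp·ΔT = 282.0 × 0.970 × (-49.0 − -10.5) = -10531 kJ/min
Converting: 10531 / 60 s = 175.52 kW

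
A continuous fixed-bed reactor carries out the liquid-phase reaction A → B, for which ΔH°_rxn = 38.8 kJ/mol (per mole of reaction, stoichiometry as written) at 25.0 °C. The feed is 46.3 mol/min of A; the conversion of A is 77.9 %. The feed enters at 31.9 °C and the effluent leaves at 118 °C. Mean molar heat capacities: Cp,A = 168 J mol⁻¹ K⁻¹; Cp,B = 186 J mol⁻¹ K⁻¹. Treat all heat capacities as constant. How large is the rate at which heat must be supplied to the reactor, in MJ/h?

Q_in = 128 MJ/h

Extent of reaction ξ = 0.779 × 46.3 = 36.068 mol/min
Reaction term: ξ·ΔH°_rxn = 36.068 × 38.8 = 1399.4 kJ/min
Sensible, feed 31.9→25 °C: -53.671 kJ/min
Outlet flows (mol/min): A 10.232, B 36.068
Sensible, products 25→118 °C: 783.77 kJ/min
Q = ΔH = 2129.5 kJ/min = 35.492 kW
Heat supplied = 127.77 MJ/h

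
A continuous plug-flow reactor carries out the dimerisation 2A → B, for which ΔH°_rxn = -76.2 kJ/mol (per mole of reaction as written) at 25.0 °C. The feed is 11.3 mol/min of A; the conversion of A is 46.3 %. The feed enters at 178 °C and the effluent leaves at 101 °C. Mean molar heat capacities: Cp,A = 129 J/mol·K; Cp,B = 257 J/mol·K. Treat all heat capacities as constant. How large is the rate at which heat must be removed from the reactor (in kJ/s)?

Q_out = 5.20 kJ/s

Extent of reaction ξ = 0.463 × 11.3 / 2 = 2.616 mol/min
Reaction term: ξ·ΔH°_rxn = 2.616 × -76.2 = -199.34 kJ/min
Sensible, feed 178→25 °C: -223.03 kJ/min
Outlet flows (mol/min): A 6.0681, B 2.616
Sensible, products 25→101 °C: 110.59 kJ/min
Q = ΔH = -311.78 kJ/min = -5.1963 kW
Heat removed = 5.1963 kJ/s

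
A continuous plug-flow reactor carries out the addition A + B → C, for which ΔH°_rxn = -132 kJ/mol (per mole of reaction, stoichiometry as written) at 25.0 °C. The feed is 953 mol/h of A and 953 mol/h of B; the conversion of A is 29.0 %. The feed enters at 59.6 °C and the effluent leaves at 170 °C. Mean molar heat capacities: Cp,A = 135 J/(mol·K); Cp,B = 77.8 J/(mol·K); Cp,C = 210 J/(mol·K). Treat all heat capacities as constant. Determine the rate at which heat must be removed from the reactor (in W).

Extent of reaction ξ = 0.290 × 953 = 276.37 mol/h
Reaction term: ξ·ΔH°_rxn = 276.37 × -132 = -36481 kJ/h
Sensible, feed 59.6→25 °C: -7016.8 kJ/h
Outlet flows (mol/h): A 676.63, B 676.63, C 276.37
Sensible, products 25→170 °C: 29294 kJ/h
Q = ΔH = -14204 kJ/h = -3.9456 kW
Heat removed = 3945.6 W

Q_out = 3950 W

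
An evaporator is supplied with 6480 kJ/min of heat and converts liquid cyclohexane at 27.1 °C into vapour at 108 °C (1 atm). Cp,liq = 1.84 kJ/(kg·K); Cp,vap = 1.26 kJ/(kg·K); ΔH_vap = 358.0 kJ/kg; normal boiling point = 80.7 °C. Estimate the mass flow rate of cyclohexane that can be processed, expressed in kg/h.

Δh = 1.84×(80.7−27.1) + 358.0 + 1.26×(108−80.7) = 491.02 kJ/kg
Q = 6480 kJ/min = 108 kJ/s = 388800 kJ/h
ṁ = Q/Δh = 388800 / 491.02 = 791.82 kg/h

ṁ = 792 kg/h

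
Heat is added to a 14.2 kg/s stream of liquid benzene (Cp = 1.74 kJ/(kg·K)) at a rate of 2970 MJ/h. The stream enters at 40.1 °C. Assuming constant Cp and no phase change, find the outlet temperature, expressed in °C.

T_out = 73.5 °C

Q = 2970 MJ/h = 825 kJ/s
ΔT = Q/(ṁ·Cp) = 825/(14.2×1.74) = 33.39 K
T_out = 40.1 + 33.39 = 73.49 °C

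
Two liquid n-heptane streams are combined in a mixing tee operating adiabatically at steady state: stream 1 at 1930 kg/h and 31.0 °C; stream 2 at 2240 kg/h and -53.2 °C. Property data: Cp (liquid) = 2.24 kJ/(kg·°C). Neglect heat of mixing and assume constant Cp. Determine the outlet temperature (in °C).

T_out = -14.2 °C

No heat crosses the boundary, so H_out = H_in.
T_out = Σ ṁᵢCp,ᵢTᵢ / Σ ṁᵢCp,ᵢ
      = -132920 / 9340.8 = -14.23 °C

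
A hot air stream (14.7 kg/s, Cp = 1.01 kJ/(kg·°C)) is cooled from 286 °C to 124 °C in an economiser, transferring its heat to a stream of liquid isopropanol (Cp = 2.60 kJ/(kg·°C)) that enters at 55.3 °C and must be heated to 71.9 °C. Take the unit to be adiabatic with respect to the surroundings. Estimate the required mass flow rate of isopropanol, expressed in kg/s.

Heat released by hot stream: Q = 14.7 × 1.01 × (286 − 124) = 2405.2 kJ/s
Energy balance on cold side (adiabatic exchanger): Q = ṁ_c·Cp_c·(T_c,out − T_c,in)
ṁ_c = 2405.2 / [2.60 × (71.9 − 55.3)] = 55.728 kg/s

ṁ_c = 55.7 kg/s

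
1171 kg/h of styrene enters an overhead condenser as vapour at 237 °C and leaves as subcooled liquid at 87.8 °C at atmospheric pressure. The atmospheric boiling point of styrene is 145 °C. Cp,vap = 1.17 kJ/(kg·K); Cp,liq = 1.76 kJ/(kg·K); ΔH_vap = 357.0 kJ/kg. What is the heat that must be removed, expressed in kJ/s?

vapour 237→145 °C: -107.64 kJ/kg
condensation at 145 °C: -357 kJ/kg
liquid 145→87.8 °C: -100.67 kJ/kg
Δh = -107.64 + -357 + -100.67 = -565.31 kJ/kg
Q = ṁ·Δh = 1171 kg/h × -565.31 kJ/kg = -661980 kJ/h
|Q| = 183.88 kW

Q_c = 184 kJ/s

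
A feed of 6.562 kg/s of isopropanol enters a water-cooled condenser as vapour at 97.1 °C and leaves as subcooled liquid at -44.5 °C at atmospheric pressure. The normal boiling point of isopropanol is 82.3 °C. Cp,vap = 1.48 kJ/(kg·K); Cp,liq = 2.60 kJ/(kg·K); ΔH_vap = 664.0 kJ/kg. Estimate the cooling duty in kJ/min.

Q_c = 400000 kJ/min

vapour 97.1→82.3 °C: -21.904 kJ/kg
condensation at 82.3 °C: -664 kJ/kg
liquid 82.3→-44.5 °C: -329.68 kJ/kg
Δh = -21.904 + -664 + -329.68 = -1015.6 kJ/kg
Q = ṁ·Δh = 6.562 kg/s × -1015.6 kJ/kg = -6664.3 kJ/s
|Q| = 6664.3 kW = 399860 kJ/min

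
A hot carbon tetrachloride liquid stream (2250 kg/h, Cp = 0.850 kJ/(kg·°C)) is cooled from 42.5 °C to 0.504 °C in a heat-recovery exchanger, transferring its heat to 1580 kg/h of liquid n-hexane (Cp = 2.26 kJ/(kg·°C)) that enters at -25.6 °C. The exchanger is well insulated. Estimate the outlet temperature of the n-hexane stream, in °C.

Heat released by hot stream: Q = 2250 × 0.850 × (42.5 − 0.504) = 80317 kJ/h
Energy balance on cold side (adiabatic exchanger): Q = ṁ_c·Cp_c·(T_c,out − T_c,in)
T_c,out = -25.6 + 80317/(1580 × 2.26) = -3.1072 °C

T_c,out = -3.11 °C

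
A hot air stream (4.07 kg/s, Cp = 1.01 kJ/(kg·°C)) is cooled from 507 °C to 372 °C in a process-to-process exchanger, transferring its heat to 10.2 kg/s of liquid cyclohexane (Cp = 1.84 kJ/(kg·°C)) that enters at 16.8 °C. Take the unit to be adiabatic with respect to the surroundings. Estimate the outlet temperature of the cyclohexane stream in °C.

T_c,out = 46.4 °C

Heat released by hot stream: Q = 4.07 × 1.01 × (507 − 372) = 554.94 kJ/s
Energy balance on cold side (adiabatic exchanger): Q = ṁ_c·Cp_c·(T_c,out − T_c,in)
T_c,out = 16.8 + 554.94/(10.2 × 1.84) = 46.369 °C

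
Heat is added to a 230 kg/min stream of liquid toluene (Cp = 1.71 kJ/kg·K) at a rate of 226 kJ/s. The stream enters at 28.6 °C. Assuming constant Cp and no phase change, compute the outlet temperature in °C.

T_out = 63.1 °C

Q = 226 kJ/s = 13560 kJ/min
ΔT = Q/(ṁ·Cp) = 13560/(230×1.71) = 34.477 K
T_out = 28.6 + 34.477 = 63.077 °C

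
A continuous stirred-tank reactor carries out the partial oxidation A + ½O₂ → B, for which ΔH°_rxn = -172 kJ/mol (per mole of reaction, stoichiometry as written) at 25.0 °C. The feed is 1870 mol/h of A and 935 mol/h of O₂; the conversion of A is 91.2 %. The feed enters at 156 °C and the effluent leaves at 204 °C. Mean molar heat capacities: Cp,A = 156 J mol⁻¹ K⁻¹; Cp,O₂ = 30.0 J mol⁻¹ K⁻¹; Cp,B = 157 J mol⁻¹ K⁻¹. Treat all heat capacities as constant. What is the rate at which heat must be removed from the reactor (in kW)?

Extent of reaction ξ = 0.912 × 1870 = 1705.4 mol/h
Reaction term: ξ·ΔH°_rxn = 1705.4 × -172 = -293340 kJ/h
Sensible, feed 156→25 °C: -41890 kJ/h
Outlet flows (mol/h): A 164.56, O₂ 82.28, B 1705.4
Sensible, products 25→204 °C: 52965 kJ/h
Q = ΔH = -282260 kJ/h = -78.406 kW
Heat removed = 78.406 kW

Q_out = 78.4 kW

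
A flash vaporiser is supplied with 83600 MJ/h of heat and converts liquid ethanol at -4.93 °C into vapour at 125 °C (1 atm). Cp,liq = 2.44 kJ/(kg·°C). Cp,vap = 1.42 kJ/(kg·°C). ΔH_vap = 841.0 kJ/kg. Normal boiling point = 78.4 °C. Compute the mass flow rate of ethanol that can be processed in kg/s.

ṁ = 20.9 kg/s

Δh = 2.44×(78.4−-4.93) + 841.0 + 1.42×(125−78.4) = 1110.5 kJ/kg
Q = 83600 MJ/h = 23222 kJ/s = 23222 kJ/s
ṁ = Q/Δh = 23222 / 1110.5 = 20.912 kg/s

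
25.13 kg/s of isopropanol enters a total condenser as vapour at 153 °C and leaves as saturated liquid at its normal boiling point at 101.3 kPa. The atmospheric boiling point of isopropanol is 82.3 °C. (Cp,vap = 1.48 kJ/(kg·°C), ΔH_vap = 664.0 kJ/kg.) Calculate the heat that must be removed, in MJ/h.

vapour 153→82.3 °C: -104.64 kJ/kg
condensation at 82.3 °C: -664 kJ/kg
Δh = -104.64 + -664 = -768.64 kJ/kg
Q = ṁ·Δh = 25.13 kg/s × -768.64 kJ/kg = -19316 kJ/s
|Q| = 19316 kW = 69537 MJ/h

Q_c = 69500 MJ/h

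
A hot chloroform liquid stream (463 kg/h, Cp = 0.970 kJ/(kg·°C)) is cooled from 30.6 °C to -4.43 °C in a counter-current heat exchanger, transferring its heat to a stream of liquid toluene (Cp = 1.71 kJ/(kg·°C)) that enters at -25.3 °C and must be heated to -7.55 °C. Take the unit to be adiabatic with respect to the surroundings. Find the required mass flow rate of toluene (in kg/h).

ṁ_c = 518 kg/h

Heat released by hot stream: Q = 463 × 0.970 × (30.6 − -4.43) = 15732 kJ/h
Energy balance on cold side (adiabatic exchanger): Q = ṁ_c·Cp_c·(T_c,out − T_c,in)
ṁ_c = 15732 / [1.71 × (-7.55 − -25.3)] = 518.32 kg/h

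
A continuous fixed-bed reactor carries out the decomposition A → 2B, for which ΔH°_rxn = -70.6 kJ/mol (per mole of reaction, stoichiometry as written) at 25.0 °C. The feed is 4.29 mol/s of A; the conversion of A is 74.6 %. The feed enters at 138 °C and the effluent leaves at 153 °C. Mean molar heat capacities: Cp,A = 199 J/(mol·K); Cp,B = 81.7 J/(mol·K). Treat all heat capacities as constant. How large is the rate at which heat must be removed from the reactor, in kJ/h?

Q_out = 820000 kJ/h

Extent of reaction ξ = 0.746 × 4.29 = 3.2003 mol/s
Reaction term: ξ·ΔH°_rxn = 3.2003 × -70.6 = -225.94 kJ/s
Sensible, feed 138→25 °C: -96.469 kJ/s
Outlet flows (mol/s): A 1.0897, B 6.4007
Sensible, products 25→153 °C: 94.692 kJ/s
Q = ΔH = -227.72 kJ/s = -227.72 kW
Heat removed = 819800 kJ/h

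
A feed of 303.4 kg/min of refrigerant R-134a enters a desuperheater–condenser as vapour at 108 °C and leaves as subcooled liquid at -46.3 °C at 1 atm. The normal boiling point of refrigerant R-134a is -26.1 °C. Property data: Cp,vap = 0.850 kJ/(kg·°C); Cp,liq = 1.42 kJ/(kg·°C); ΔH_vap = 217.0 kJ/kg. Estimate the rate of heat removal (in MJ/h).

vapour 108→-26.1 °C: -113.98 kJ/kg
condensation at -26.1 °C: -217 kJ/kg
liquid -26.1→-46.3 °C: -28.684 kJ/kg
Δh = -113.98 + -217 + -28.684 = -359.67 kJ/kg
Q = ṁ·Δh = 303.4 kg/min × -359.67 kJ/kg = -109120 kJ/min
|Q| = 1818.7 kW = 6547.4 MJ/h

Q_c = 6550 MJ/h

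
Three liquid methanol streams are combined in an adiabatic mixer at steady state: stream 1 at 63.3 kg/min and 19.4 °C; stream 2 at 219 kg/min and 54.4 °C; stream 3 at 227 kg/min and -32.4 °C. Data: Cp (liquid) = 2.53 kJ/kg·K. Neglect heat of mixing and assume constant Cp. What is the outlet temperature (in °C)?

T_out = 11.4 °C

Energy balance with Q = 0: Σ ṁᵢCp,ᵢ(T_out − Tᵢ) = 0
T_out = Σ ṁᵢCp,ᵢTᵢ / Σ ṁᵢCp,ᵢ
      = 14641 / 1288.5 = 11.362 °C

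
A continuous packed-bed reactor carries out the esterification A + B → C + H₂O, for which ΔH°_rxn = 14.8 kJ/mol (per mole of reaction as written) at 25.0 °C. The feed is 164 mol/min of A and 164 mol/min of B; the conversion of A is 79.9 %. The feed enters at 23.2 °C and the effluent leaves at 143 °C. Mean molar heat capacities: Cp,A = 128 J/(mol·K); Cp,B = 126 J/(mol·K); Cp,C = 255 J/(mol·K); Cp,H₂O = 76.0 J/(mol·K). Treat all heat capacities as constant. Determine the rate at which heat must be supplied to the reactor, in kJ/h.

Extent of reaction ξ = 0.799 × 164 = 131.04 mol/min
Reaction term: ξ·ΔH°_rxn = 131.04 × 14.8 = 1939.3 kJ/min
Sensible, feed 23.2→25 °C: 74.981 kJ/min
Outlet flows (mol/min): A 32.964, B 32.964, C 131.04, H₂O 131.04
Sensible, products 25→143 °C: 6106 kJ/min
Q = ΔH = 8120.3 kJ/min = 135.34 kW
Heat supplied = 487220 kJ/h

Q_in = 487000 kJ/h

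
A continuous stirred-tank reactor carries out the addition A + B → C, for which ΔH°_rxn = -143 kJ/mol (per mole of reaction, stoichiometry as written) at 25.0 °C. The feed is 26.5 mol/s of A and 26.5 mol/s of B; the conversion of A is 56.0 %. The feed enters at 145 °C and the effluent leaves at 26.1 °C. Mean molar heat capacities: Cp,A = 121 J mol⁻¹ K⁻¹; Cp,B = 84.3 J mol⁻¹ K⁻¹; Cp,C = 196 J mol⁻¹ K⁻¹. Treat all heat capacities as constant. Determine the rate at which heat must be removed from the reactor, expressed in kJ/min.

Q_out = 166000 kJ/min

Extent of reaction ξ = 0.560 × 26.5 = 14.84 mol/s
Reaction term: ξ·ΔH°_rxn = 14.84 × -143 = -2122.1 kJ/s
Sensible, feed 145→25 °C: -652.85 kJ/s
Outlet flows (mol/s): A 11.66, B 11.66, C 14.84
Sensible, products 25→26.1 °C: 5.8327 kJ/s
Q = ΔH = -2769.1 kJ/s = -2769.1 kW
Heat removed = 166150 kJ/min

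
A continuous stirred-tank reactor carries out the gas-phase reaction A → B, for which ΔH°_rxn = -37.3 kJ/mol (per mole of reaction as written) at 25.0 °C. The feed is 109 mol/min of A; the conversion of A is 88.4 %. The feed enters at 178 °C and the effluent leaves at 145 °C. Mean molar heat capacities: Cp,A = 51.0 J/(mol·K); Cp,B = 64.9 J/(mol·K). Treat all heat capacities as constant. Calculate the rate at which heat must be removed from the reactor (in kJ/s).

Extent of reaction ξ = 0.884 × 109 = 96.356 mol/min
Reaction term: ξ·ΔH°_rxn = 96.356 × -37.3 = -3594.1 kJ/min
Sensible, feed 178→25 °C: -850.53 kJ/min
Outlet flows (mol/min): A 12.644, B 96.356
Sensible, products 25→145 °C: 827.8 kJ/min
Q = ΔH = -3616.8 kJ/min = -60.28 kW
Heat removed = 60.28 kJ/s

Q_out = 60.3 kJ/s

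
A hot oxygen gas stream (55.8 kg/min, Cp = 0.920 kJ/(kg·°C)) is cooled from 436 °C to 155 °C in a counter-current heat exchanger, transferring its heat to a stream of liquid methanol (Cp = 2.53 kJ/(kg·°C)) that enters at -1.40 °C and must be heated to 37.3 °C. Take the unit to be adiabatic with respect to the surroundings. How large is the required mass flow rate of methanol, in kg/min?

Heat released by hot stream: Q = 55.8 × 0.920 × (436 − 155) = 14425 kJ/min
Energy balance on cold side (adiabatic exchanger): Q = ṁ_c·Cp_c·(T_c,out − T_c,in)
ṁ_c = 14425 / [2.53 × (37.3 − -1.40)] = 147.33 kg/min

ṁ_c = 147 kg/min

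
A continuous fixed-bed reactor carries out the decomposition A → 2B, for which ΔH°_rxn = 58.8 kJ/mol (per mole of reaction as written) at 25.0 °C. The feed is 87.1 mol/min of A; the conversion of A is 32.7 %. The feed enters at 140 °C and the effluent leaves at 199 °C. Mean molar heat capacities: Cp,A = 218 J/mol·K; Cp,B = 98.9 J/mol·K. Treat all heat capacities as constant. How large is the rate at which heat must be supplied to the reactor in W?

Extent of reaction ξ = 0.327 × 87.1 = 28.482 mol/min
Reaction term: ξ·ΔH°_rxn = 28.482 × 58.8 = 1674.7 kJ/min
Sensible, feed 140→25 °C: -2183.6 kJ/min
Outlet flows (mol/min): A 58.618, B 56.963
Sensible, products 25→199 °C: 3203.8 kJ/min
Q = ΔH = 2694.9 kJ/min = 44.915 kW
Heat supplied = 44915 W

Q_in = 44900 W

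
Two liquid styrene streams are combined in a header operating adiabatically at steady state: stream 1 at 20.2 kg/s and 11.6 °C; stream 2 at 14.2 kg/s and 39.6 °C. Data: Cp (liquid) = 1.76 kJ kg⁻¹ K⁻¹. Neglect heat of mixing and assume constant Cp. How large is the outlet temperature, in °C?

T_out = 23.2 °C

No heat crosses the boundary, so H_out = H_in.
T_out = Σ ṁᵢCp,ᵢTᵢ / Σ ṁᵢCp,ᵢ
      = 1402.1 / 60.544 = 23.158 °C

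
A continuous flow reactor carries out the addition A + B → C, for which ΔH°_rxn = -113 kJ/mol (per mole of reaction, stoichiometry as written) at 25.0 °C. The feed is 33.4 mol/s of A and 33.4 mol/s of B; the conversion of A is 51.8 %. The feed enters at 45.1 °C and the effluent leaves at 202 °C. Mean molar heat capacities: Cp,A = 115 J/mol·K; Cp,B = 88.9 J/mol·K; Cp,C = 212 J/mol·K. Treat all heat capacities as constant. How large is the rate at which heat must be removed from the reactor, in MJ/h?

Q_out = 3100 MJ/h

Extent of reaction ξ = 0.518 × 33.4 = 17.301 mol/s
Reaction term: ξ·ΔH°_rxn = 17.301 × -113 = -1955 kJ/s
Sensible, feed 45.1→25 °C: -136.89 kJ/s
Outlet flows (mol/s): A 16.099, B 16.099, C 17.301
Sensible, products 25→202 °C: 1230.2 kJ/s
Q = ΔH = -861.7 kJ/s = -861.7 kW
Heat removed = 3102.1 MJ/h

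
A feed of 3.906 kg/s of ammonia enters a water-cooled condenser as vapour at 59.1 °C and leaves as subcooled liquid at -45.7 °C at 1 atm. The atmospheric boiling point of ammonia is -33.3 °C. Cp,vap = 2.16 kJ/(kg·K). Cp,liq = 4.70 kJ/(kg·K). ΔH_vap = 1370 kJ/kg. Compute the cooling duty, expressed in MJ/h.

vapour 59.1→-33.3 °C: -199.58 kJ/kg
condensation at -33.3 °C: -1370 kJ/kg
liquid -33.3→-45.7 °C: -58.28 kJ/kg
Δh = -199.58 + -1370 + -58.28 = -1627.9 kJ/kg
Q = ṁ·Δh = 3.906 kg/s × -1627.9 kJ/kg = -6358.4 kJ/s
|Q| = 6358.4 kW = 22890 MJ/h

Q_c = 22900 MJ/h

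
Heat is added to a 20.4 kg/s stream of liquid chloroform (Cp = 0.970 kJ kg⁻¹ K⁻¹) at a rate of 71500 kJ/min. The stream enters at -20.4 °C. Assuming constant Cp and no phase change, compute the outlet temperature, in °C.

T_out = 39.8 °C

Q = 71500 kJ/min = 1191.7 kJ/s
ΔT = Q/(ṁ·Cp) = 1191.7/(20.4×0.970) = 60.222 K
T_out = -20.4 + 60.222 = 39.822 °C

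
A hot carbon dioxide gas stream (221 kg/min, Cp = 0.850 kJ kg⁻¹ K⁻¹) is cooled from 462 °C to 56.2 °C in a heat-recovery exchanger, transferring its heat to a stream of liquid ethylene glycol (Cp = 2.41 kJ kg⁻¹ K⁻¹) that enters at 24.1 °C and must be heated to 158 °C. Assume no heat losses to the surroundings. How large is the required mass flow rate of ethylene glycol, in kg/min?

Heat released by hot stream: Q = 221 × 0.850 × (462 − 56.2) = 76230 kJ/min
Energy balance on cold side (adiabatic exchanger): Q = ṁ_c·Cp_c·(T_c,out − T_c,in)
ṁ_c = 76230 / [2.41 × (158 − 24.1)] = 236.22 kg/min

ṁ_c = 236 kg/min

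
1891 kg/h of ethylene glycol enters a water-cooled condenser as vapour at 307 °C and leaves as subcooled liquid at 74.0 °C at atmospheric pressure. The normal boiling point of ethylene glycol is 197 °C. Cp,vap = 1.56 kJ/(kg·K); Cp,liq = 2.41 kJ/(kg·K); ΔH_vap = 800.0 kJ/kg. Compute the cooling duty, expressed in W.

Q_c = 666000 W

vapour 307→197 °C: -171.6 kJ/kg
condensation at 197 °C: -800 kJ/kg
liquid 197→74.0 °C: -296.43 kJ/kg
Δh = -171.6 + -800 + -296.43 = -1268 kJ/kg
Q = ṁ·Δh = 1891 kg/h × -1268 kJ/kg = -2.3978e+06 kJ/h
|Q| = 666.07 kW = 666070 W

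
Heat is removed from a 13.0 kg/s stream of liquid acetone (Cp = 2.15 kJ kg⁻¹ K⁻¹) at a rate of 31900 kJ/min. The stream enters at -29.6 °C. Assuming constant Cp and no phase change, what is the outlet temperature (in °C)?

Q = 31900 kJ/min = 531.67 kJ/s
ΔT = Q/(ṁ·Cp) = 531.67/(13.0×2.15) = 19.022 K
T_out = -29.6 − 19.022 = -48.622 °C

T_out = -48.6 °C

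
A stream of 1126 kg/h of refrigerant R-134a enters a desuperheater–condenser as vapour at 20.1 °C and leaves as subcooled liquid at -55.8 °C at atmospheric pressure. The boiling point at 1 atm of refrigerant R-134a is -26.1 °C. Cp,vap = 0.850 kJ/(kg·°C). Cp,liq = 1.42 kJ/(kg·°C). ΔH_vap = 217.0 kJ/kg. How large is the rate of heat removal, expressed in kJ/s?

vapour 20.1→-26.1 °C: -39.27 kJ/kg
condensation at -26.1 °C: -217 kJ/kg
liquid -26.1→-55.8 °C: -42.174 kJ/kg
Δh = -39.27 + -217 + -42.174 = -298.44 kJ/kg
Q = ṁ·Δh = 1126 kg/h × -298.44 kJ/kg = -336050 kJ/h
|Q| = 93.347 kW

Q_c = 93.3 kJ/s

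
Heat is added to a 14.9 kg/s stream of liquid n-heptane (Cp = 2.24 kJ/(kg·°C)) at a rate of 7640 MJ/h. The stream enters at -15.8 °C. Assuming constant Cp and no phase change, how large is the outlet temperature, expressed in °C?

Q = 7640 MJ/h = 2122.2 kJ/s
ΔT = Q/(ṁ·Cp) = 2122.2/(14.9×2.24) = 63.585 K
T_out = -15.8 + 63.585 = 47.785 °C

T_out = 47.8 °C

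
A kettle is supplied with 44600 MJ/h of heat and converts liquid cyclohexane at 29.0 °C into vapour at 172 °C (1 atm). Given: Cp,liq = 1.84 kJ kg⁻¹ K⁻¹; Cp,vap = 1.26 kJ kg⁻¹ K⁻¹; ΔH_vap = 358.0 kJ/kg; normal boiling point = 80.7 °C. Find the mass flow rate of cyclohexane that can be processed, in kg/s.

ṁ = 21.8 kg/s

Δh = 1.84×(80.7−29.0) + 358.0 + 1.26×(172−80.7) = 568.17 kJ/kg
Q = 44600 MJ/h = 12389 kJ/s = 12389 kJ/s
ṁ = Q/Δh = 12389 / 568.17 = 21.805 kg/s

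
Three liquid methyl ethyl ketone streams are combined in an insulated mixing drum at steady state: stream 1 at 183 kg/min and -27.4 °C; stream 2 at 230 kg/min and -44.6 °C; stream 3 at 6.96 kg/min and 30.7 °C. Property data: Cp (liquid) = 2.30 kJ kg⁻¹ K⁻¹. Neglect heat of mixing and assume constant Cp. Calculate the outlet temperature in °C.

Adiabatic, steady state ⇒ Σ ṁᵢCp,ᵢ(T_out − Tᵢ) = 0
Σ ṁᵢCp,ᵢTᵢ = 183×2.30×-27.4 + 230×2.30×-44.6 + 6.96×2.30×30.7 = -34635
Σ ṁᵢCp,ᵢ = 183×2.30 + 230×2.30 + 6.96×2.30 = 965.91
T_out = -34635 / 965.91 = -35.857 °C

T_out = -35.9 °C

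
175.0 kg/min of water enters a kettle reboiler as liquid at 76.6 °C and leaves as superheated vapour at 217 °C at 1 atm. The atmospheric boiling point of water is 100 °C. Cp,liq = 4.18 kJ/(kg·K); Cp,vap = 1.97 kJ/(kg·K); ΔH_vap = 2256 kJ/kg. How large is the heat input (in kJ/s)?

liquid 76.6→100 °C: 97.812 kJ/kg
vaporisation at 100 °C: 2256 kJ/kg
vapour 100→217 °C: 230.49 kJ/kg
Δh = 97.812 + 2256 + 230.49 = 2584.3 kJ/kg
Q = ṁ·Δh = 175.0 kg/min × 2584.3 kJ/kg = 452250 kJ/min
|Q| = 7537.5 kW

Q = 7540 kJ/s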